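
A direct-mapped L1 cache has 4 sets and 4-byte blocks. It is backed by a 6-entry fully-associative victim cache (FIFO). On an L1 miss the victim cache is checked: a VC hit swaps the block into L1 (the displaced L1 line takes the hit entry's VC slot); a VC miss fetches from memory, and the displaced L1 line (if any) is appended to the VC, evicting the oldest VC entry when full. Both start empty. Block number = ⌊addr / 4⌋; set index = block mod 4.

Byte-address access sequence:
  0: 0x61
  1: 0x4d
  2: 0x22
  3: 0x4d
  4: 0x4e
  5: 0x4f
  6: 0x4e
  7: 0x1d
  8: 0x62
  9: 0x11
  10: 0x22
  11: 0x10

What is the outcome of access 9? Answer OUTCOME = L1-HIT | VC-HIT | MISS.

#0 0x61→b24/s0 MISS; vc=[]
#1 0x4d→b19/s3 MISS; vc=[]
#2 0x22→b8/s0 MISS; vc=[24]
#3 0x4d→b19/s3 L1-HIT; vc=[24]
#4 0x4e→b19/s3 L1-HIT; vc=[24]
#5 0x4f→b19/s3 L1-HIT; vc=[24]
#6 0x4e→b19/s3 L1-HIT; vc=[24]
#7 0x1d→b7/s3 MISS; vc=[24,19]
#8 0x62→b24/s0 VC-HIT; vc=[8,19]
#9 0x11→b4/s0 MISS; vc=[8,19,24]
#10 0x22→b8/s0 VC-HIT; vc=[4,19,24]
#11 0x10→b4/s0 VC-HIT; vc=[8,19,24]

OUTCOME = MISS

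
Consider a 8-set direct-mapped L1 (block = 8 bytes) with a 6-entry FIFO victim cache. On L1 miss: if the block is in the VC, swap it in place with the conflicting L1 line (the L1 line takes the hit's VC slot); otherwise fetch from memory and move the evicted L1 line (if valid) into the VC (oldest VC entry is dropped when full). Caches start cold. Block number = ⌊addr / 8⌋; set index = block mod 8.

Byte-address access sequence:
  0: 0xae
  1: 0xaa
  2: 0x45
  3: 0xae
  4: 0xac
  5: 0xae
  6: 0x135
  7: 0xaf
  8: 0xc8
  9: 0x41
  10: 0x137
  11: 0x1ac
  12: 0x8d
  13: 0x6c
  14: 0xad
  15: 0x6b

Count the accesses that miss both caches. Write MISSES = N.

MISSES = 7

  [0] addr=0xae blk=21 s=5: MISS | VC []
  [1] addr=0xaa blk=21 s=5: L1-HIT | VC []
  [2] addr=0x45 blk=8 s=0: MISS | VC []
  [3] addr=0xae blk=21 s=5: L1-HIT | VC []
  [4] addr=0xac blk=21 s=5: L1-HIT | VC []
  [5] addr=0xae blk=21 s=5: L1-HIT | VC []
  [6] addr=0x135 blk=38 s=6: MISS | VC []
  [7] addr=0xaf blk=21 s=5: L1-HIT | VC []
  [8] addr=0xc8 blk=25 s=1: MISS | VC []
  [9] addr=0x41 blk=8 s=0: L1-HIT | VC []
  [10] addr=0x137 blk=38 s=6: L1-HIT | VC []
  [11] addr=0x1ac blk=53 s=5: MISS | VC [21]
  [12] addr=0x8d blk=17 s=1: MISS | VC [21, 25]
  [13] addr=0x6c blk=13 s=5: MISS | VC [21, 25, 53]
  [14] addr=0xad blk=21 s=5: VC-HIT | VC [13, 25, 53]
  [15] addr=0x6b blk=13 s=5: VC-HIT | VC [21, 25, 53]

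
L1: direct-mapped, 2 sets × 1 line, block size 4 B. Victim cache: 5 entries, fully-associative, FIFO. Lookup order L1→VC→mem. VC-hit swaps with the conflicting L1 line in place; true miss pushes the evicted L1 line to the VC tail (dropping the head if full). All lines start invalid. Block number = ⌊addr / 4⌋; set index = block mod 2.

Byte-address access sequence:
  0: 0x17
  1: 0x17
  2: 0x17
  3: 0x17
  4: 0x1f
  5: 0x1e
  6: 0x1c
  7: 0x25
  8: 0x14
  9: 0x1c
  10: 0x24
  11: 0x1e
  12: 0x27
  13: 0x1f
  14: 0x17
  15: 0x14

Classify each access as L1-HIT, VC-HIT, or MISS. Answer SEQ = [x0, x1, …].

#0 0x17→b5/s1 MISS; vc=[]
#1 0x17→b5/s1 L1-HIT; vc=[]
#2 0x17→b5/s1 L1-HIT; vc=[]
#3 0x17→b5/s1 L1-HIT; vc=[]
#4 0x1f→b7/s1 MISS; vc=[5]
#5 0x1e→b7/s1 L1-HIT; vc=[5]
#6 0x1c→b7/s1 L1-HIT; vc=[5]
#7 0x25→b9/s1 MISS; vc=[5,7]
#8 0x14→b5/s1 VC-HIT; vc=[9,7]
#9 0x1c→b7/s1 VC-HIT; vc=[9,5]
#10 0x24→b9/s1 VC-HIT; vc=[7,5]
#11 0x1e→b7/s1 VC-HIT; vc=[9,5]
#12 0x27→b9/s1 VC-HIT; vc=[7,5]
#13 0x1f→b7/s1 VC-HIT; vc=[9,5]
#14 0x17→b5/s1 VC-HIT; vc=[9,7]
#15 0x14→b5/s1 L1-HIT; vc=[9,7]

SEQ = [MISS, L1-HIT, L1-HIT, L1-HIT, MISS, L1-HIT, L1-HIT, MISS, VC-HIT, VC-HIT, VC-HIT, VC-HIT, VC-HIT, VC-HIT, VC-HIT, L1-HIT]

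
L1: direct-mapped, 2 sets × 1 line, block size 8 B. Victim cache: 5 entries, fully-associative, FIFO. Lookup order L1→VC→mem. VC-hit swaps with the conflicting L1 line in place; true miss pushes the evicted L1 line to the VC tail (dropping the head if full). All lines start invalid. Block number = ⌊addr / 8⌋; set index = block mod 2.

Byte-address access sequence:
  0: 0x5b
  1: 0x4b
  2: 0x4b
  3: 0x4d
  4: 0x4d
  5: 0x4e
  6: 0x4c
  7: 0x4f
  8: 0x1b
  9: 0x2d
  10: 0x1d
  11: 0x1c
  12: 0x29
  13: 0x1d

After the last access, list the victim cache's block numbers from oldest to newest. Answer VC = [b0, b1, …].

  [0] addr=0x5b blk=11 s=1: MISS | VC []
  [1] addr=0x4b blk=9 s=1: MISS | VC [11]
  [2] addr=0x4b blk=9 s=1: L1-HIT | VC [11]
  [3] addr=0x4d blk=9 s=1: L1-HIT | VC [11]
  [4] addr=0x4d blk=9 s=1: L1-HIT | VC [11]
  [5] addr=0x4e blk=9 s=1: L1-HIT | VC [11]
  [6] addr=0x4c blk=9 s=1: L1-HIT | VC [11]
  [7] addr=0x4f blk=9 s=1: L1-HIT | VC [11]
  [8] addr=0x1b blk=3 s=1: MISS | VC [11, 9]
  [9] addr=0x2d blk=5 s=1: MISS | VC [11, 9, 3]
  [10] addr=0x1d blk=3 s=1: VC-HIT | VC [11, 9, 5]
  [11] addr=0x1c blk=3 s=1: L1-HIT | VC [11, 9, 5]
  [12] addr=0x29 blk=5 s=1: VC-HIT | VC [11, 9, 3]
  [13] addr=0x1d blk=3 s=1: VC-HIT | VC [11, 9, 5]

VC = [11, 9, 5]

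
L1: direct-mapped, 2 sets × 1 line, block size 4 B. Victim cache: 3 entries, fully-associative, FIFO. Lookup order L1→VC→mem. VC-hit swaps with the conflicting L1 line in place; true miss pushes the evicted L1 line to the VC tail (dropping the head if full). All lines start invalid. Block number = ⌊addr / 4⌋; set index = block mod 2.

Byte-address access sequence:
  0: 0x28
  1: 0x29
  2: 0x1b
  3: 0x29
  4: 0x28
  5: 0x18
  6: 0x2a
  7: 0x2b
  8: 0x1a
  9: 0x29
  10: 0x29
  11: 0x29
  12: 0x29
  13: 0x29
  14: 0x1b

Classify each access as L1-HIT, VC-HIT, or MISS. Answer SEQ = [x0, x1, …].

SEQ = [MISS, L1-HIT, MISS, VC-HIT, L1-HIT, VC-HIT, VC-HIT, L1-HIT, VC-HIT, VC-HIT, L1-HIT, L1-HIT, L1-HIT, L1-HIT, VC-HIT]

#0 0x28→b10/s0 MISS; vc=[]
#1 0x29→b10/s0 L1-HIT; vc=[]
#2 0x1b→b6/s0 MISS; vc=[10]
#3 0x29→b10/s0 VC-HIT; vc=[6]
#4 0x28→b10/s0 L1-HIT; vc=[6]
#5 0x18→b6/s0 VC-HIT; vc=[10]
#6 0x2a→b10/s0 VC-HIT; vc=[6]
#7 0x2b→b10/s0 L1-HIT; vc=[6]
#8 0x1a→b6/s0 VC-HIT; vc=[10]
#9 0x29→b10/s0 VC-HIT; vc=[6]
#10 0x29→b10/s0 L1-HIT; vc=[6]
#11 0x29→b10/s0 L1-HIT; vc=[6]
#12 0x29→b10/s0 L1-HIT; vc=[6]
#13 0x29→b10/s0 L1-HIT; vc=[6]
#14 0x1b→b6/s0 VC-HIT; vc=[10]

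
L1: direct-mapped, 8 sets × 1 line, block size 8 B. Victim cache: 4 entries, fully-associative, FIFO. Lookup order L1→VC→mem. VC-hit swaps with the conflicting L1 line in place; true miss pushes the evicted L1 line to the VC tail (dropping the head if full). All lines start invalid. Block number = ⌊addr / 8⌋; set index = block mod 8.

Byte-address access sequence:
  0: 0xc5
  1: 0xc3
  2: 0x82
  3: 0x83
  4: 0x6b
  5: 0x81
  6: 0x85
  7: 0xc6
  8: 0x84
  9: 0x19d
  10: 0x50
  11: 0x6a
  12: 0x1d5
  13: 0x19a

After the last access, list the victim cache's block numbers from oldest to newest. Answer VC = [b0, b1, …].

VC = [24, 10]

0: 0xc5 (blk 24, set 0) → MISS  vc=[]
1: 0xc3 (blk 24, set 0) → L1-HIT  vc=[]
2: 0x82 (blk 16, set 0) → MISS  vc=[24]
3: 0x83 (blk 16, set 0) → L1-HIT  vc=[24]
4: 0x6b (blk 13, set 5) → MISS  vc=[24]
5: 0x81 (blk 16, set 0) → L1-HIT  vc=[24]
6: 0x85 (blk 16, set 0) → L1-HIT  vc=[24]
7: 0xc6 (blk 24, set 0) → VC-HIT  vc=[16]
8: 0x84 (blk 16, set 0) → VC-HIT  vc=[24]
9: 0x19d (blk 51, set 3) → MISS  vc=[24]
10: 0x50 (blk 10, set 2) → MISS  vc=[24]
11: 0x6a (blk 13, set 5) → L1-HIT  vc=[24]
12: 0x1d5 (blk 58, set 2) → MISS  vc=[24, 10]
13: 0x19a (blk 51, set 3) → L1-HIT  vc=[24, 10]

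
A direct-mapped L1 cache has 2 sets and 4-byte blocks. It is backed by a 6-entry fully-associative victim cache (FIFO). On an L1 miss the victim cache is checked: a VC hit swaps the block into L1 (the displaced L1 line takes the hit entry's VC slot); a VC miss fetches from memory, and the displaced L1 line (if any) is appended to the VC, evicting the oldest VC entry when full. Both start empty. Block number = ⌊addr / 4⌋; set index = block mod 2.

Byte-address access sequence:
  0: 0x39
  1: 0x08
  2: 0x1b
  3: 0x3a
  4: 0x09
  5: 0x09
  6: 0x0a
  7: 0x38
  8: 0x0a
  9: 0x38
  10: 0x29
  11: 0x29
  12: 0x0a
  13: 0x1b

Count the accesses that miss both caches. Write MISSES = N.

  [0] addr=0x39 blk=14 s=0: MISS | VC []
  [1] addr=0x8 blk=2 s=0: MISS | VC [14]
  [2] addr=0x1b blk=6 s=0: MISS | VC [14, 2]
  [3] addr=0x3a blk=14 s=0: VC-HIT | VC [6, 2]
  [4] addr=0x9 blk=2 s=0: VC-HIT | VC [6, 14]
  [5] addr=0x9 blk=2 s=0: L1-HIT | VC [6, 14]
  [6] addr=0xa blk=2 s=0: L1-HIT | VC [6, 14]
  [7] addr=0x38 blk=14 s=0: VC-HIT | VC [6, 2]
  [8] addr=0xa blk=2 s=0: VC-HIT | VC [6, 14]
  [9] addr=0x38 blk=14 s=0: VC-HIT | VC [6, 2]
  [10] addr=0x29 blk=10 s=0: MISS | VC [6, 2, 14]
  [11] addr=0x29 blk=10 s=0: L1-HIT | VC [6, 2, 14]
  [12] addr=0xa blk=2 s=0: VC-HIT | VC [6, 10, 14]
  [13] addr=0x1b blk=6 s=0: VC-HIT | VC [2, 10, 14]

MISSES = 4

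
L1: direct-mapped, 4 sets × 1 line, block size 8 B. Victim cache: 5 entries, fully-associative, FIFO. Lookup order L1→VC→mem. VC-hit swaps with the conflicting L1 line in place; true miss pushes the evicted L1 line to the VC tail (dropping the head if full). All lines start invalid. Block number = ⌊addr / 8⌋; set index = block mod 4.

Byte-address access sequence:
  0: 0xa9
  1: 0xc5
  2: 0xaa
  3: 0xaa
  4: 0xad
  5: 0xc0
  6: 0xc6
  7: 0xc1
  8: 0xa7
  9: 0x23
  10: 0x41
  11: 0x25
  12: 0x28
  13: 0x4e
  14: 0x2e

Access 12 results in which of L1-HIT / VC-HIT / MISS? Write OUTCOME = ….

#0 0xa9→b21/s1 MISS; vc=[]
#1 0xc5→b24/s0 MISS; vc=[]
#2 0xaa→b21/s1 L1-HIT; vc=[]
#3 0xaa→b21/s1 L1-HIT; vc=[]
#4 0xad→b21/s1 L1-HIT; vc=[]
#5 0xc0→b24/s0 L1-HIT; vc=[]
#6 0xc6→b24/s0 L1-HIT; vc=[]
#7 0xc1→b24/s0 L1-HIT; vc=[]
#8 0xa7→b20/s0 MISS; vc=[24]
#9 0x23→b4/s0 MISS; vc=[24,20]
#10 0x41→b8/s0 MISS; vc=[24,20,4]
#11 0x25→b4/s0 VC-HIT; vc=[24,20,8]
#12 0x28→b5/s1 MISS; vc=[24,20,8,21]
#13 0x4e→b9/s1 MISS; vc=[24,20,8,21,5]
#14 0x2e→b5/s1 VC-HIT; vc=[24,20,8,21,9]

OUTCOME = MISS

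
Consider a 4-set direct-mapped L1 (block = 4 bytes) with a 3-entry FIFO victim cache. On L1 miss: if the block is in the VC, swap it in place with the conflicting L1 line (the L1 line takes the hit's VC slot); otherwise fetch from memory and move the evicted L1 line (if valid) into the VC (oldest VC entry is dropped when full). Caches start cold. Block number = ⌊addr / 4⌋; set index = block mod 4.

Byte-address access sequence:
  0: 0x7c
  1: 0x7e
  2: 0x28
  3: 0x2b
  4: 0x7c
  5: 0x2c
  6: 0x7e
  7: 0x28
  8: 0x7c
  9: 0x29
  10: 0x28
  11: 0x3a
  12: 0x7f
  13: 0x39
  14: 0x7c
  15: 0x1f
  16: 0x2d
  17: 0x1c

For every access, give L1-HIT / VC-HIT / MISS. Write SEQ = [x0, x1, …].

SEQ = [MISS, L1-HIT, MISS, L1-HIT, L1-HIT, MISS, VC-HIT, L1-HIT, L1-HIT, L1-HIT, L1-HIT, MISS, L1-HIT, L1-HIT, L1-HIT, MISS, VC-HIT, VC-HIT]

0: 0x7c (blk 31, set 3) → MISS  vc=[]
1: 0x7e (blk 31, set 3) → L1-HIT  vc=[]
2: 0x28 (blk 10, set 2) → MISS  vc=[]
3: 0x2b (blk 10, set 2) → L1-HIT  vc=[]
4: 0x7c (blk 31, set 3) → L1-HIT  vc=[]
5: 0x2c (blk 11, set 3) → MISS  vc=[31]
6: 0x7e (blk 31, set 3) → VC-HIT  vc=[11]
7: 0x28 (blk 10, set 2) → L1-HIT  vc=[11]
8: 0x7c (blk 31, set 3) → L1-HIT  vc=[11]
9: 0x29 (blk 10, set 2) → L1-HIT  vc=[11]
10: 0x28 (blk 10, set 2) → L1-HIT  vc=[11]
11: 0x3a (blk 14, set 2) → MISS  vc=[11, 10]
12: 0x7f (blk 31, set 3) → L1-HIT  vc=[11, 10]
13: 0x39 (blk 14, set 2) → L1-HIT  vc=[11, 10]
14: 0x7c (blk 31, set 3) → L1-HIT  vc=[11, 10]
15: 0x1f (blk 7, set 3) → MISS  vc=[11, 10, 31]
16: 0x2d (blk 11, set 3) → VC-HIT  vc=[7, 10, 31]
17: 0x1c (blk 7, set 3) → VC-HIT  vc=[11, 10, 31]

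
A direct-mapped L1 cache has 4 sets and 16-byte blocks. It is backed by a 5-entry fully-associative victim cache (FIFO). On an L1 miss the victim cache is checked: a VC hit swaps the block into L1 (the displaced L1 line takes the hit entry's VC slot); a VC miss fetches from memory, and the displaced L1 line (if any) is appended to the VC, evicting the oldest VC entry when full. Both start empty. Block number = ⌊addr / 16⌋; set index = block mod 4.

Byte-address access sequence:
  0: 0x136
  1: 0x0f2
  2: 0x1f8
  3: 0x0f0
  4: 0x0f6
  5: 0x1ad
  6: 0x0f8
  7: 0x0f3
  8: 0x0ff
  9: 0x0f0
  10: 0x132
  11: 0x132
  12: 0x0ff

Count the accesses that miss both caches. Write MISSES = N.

  [0] addr=0x136 blk=19 s=3: MISS | VC []
  [1] addr=0xf2 blk=15 s=3: MISS | VC [19]
  [2] addr=0x1f8 blk=31 s=3: MISS | VC [19, 15]
  [3] addr=0xf0 blk=15 s=3: VC-HIT | VC [19, 31]
  [4] addr=0xf6 blk=15 s=3: L1-HIT | VC [19, 31]
  [5] addr=0x1ad blk=26 s=2: MISS | VC [19, 31]
  [6] addr=0xf8 blk=15 s=3: L1-HIT | VC [19, 31]
  [7] addr=0xf3 blk=15 s=3: L1-HIT | VC [19, 31]
  [8] addr=0xff blk=15 s=3: L1-HIT | VC [19, 31]
  [9] addr=0xf0 blk=15 s=3: L1-HIT | VC [19, 31]
  [10] addr=0x132 blk=19 s=3: VC-HIT | VC [15, 31]
  [11] addr=0x132 blk=19 s=3: L1-HIT | VC [15, 31]
  [12] addr=0xff blk=15 s=3: VC-HIT | VC [19, 31]

MISSES = 4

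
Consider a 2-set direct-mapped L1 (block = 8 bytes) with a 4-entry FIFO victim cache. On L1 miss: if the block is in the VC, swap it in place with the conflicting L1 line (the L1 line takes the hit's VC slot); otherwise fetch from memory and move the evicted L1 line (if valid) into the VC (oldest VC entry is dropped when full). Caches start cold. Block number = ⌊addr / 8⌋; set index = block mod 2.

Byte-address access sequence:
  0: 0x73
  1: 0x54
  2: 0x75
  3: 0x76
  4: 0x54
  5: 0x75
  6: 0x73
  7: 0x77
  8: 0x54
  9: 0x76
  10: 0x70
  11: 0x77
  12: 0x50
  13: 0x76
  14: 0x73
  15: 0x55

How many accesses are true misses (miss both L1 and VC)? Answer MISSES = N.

0: 0x73 (blk 14, set 0) → MISS  vc=[]
1: 0x54 (blk 10, set 0) → MISS  vc=[14]
2: 0x75 (blk 14, set 0) → VC-HIT  vc=[10]
3: 0x76 (blk 14, set 0) → L1-HIT  vc=[10]
4: 0x54 (blk 10, set 0) → VC-HIT  vc=[14]
5: 0x75 (blk 14, set 0) → VC-HIT  vc=[10]
6: 0x73 (blk 14, set 0) → L1-HIT  vc=[10]
7: 0x77 (blk 14, set 0) → L1-HIT  vc=[10]
8: 0x54 (blk 10, set 0) → VC-HIT  vc=[14]
9: 0x76 (blk 14, set 0) → VC-HIT  vc=[10]
10: 0x70 (blk 14, set 0) → L1-HIT  vc=[10]
11: 0x77 (blk 14, set 0) → L1-HIT  vc=[10]
12: 0x50 (blk 10, set 0) → VC-HIT  vc=[14]
13: 0x76 (blk 14, set 0) → VC-HIT  vc=[10]
14: 0x73 (blk 14, set 0) → L1-HIT  vc=[10]
15: 0x55 (blk 10, set 0) → VC-HIT  vc=[14]

MISSES = 2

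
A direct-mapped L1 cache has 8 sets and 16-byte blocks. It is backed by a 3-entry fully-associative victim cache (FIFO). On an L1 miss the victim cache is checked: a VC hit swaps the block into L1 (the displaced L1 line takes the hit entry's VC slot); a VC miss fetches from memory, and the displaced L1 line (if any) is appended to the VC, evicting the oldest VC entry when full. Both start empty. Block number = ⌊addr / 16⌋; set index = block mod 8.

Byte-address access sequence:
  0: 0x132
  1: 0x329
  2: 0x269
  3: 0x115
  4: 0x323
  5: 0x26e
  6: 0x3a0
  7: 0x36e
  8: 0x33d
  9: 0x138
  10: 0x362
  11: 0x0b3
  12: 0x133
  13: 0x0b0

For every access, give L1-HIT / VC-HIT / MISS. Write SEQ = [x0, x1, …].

SEQ = [MISS, MISS, MISS, MISS, L1-HIT, L1-HIT, MISS, MISS, MISS, VC-HIT, L1-HIT, MISS, VC-HIT, VC-HIT]

  [0] addr=0x132 blk=19 s=3: MISS | VC []
  [1] addr=0x329 blk=50 s=2: MISS | VC []
  [2] addr=0x269 blk=38 s=6: MISS | VC []
  [3] addr=0x115 blk=17 s=1: MISS | VC []
  [4] addr=0x323 blk=50 s=2: L1-HIT | VC []
  [5] addr=0x26e blk=38 s=6: L1-HIT | VC []
  [6] addr=0x3a0 blk=58 s=2: MISS | VC [50]
  [7] addr=0x36e blk=54 s=6: MISS | VC [50, 38]
  [8] addr=0x33d blk=51 s=3: MISS | VC [50, 38, 19]
  [9] addr=0x138 blk=19 s=3: VC-HIT | VC [50, 38, 51]
  [10] addr=0x362 blk=54 s=6: L1-HIT | VC [50, 38, 51]
  [11] addr=0xb3 blk=11 s=3: MISS | VC [38, 51, 19]
  [12] addr=0x133 blk=19 s=3: VC-HIT | VC [38, 51, 11]
  [13] addr=0xb0 blk=11 s=3: VC-HIT | VC [38, 51, 19]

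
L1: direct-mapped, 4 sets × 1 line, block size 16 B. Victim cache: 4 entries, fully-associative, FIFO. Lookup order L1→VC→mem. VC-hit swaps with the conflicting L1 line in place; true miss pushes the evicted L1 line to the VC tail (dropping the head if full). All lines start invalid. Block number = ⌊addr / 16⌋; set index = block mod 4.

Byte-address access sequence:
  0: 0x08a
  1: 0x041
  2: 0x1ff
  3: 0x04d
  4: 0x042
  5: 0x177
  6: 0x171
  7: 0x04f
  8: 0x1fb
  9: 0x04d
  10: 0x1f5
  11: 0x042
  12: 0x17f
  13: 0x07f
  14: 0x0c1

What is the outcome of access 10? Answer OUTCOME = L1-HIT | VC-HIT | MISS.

0: 0x8a (blk 8, set 0) → MISS  vc=[]
1: 0x41 (blk 4, set 0) → MISS  vc=[8]
2: 0x1ff (blk 31, set 3) → MISS  vc=[8]
3: 0x4d (blk 4, set 0) → L1-HIT  vc=[8]
4: 0x42 (blk 4, set 0) → L1-HIT  vc=[8]
5: 0x177 (blk 23, set 3) → MISS  vc=[8, 31]
6: 0x171 (blk 23, set 3) → L1-HIT  vc=[8, 31]
7: 0x4f (blk 4, set 0) → L1-HIT  vc=[8, 31]
8: 0x1fb (blk 31, set 3) → VC-HIT  vc=[8, 23]
9: 0x4d (blk 4, set 0) → L1-HIT  vc=[8, 23]
10: 0x1f5 (blk 31, set 3) → L1-HIT  vc=[8, 23]
11: 0x42 (blk 4, set 0) → L1-HIT  vc=[8, 23]
12: 0x17f (blk 23, set 3) → VC-HIT  vc=[8, 31]
13: 0x7f (blk 7, set 3) → MISS  vc=[8, 31, 23]
14: 0xc1 (blk 12, set 0) → MISS  vc=[8, 31, 23, 4]

OUTCOME = L1-HIT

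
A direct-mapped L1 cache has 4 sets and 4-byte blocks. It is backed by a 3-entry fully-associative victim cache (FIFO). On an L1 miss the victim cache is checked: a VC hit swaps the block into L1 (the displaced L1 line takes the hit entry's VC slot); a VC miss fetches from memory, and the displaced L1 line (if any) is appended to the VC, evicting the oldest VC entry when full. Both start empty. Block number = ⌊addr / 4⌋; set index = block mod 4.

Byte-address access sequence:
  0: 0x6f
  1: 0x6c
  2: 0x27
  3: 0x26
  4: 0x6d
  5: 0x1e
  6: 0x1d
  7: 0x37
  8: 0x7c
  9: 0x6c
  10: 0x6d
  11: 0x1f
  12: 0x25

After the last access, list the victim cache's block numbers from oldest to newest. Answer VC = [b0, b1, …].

  [0] addr=0x6f blk=27 s=3: MISS | VC []
  [1] addr=0x6c blk=27 s=3: L1-HIT | VC []
  [2] addr=0x27 blk=9 s=1: MISS | VC []
  [3] addr=0x26 blk=9 s=1: L1-HIT | VC []
  [4] addr=0x6d blk=27 s=3: L1-HIT | VC []
  [5] addr=0x1e blk=7 s=3: MISS | VC [27]
  [6] addr=0x1d blk=7 s=3: L1-HIT | VC [27]
  [7] addr=0x37 blk=13 s=1: MISS | VC [27, 9]
  [8] addr=0x7c blk=31 s=3: MISS | VC [27, 9, 7]
  [9] addr=0x6c blk=27 s=3: VC-HIT | VC [31, 9, 7]
  [10] addr=0x6d blk=27 s=3: L1-HIT | VC [31, 9, 7]
  [11] addr=0x1f blk=7 s=3: VC-HIT | VC [31, 9, 27]
  [12] addr=0x25 blk=9 s=1: VC-HIT | VC [31, 13, 27]

VC = [31, 13, 27]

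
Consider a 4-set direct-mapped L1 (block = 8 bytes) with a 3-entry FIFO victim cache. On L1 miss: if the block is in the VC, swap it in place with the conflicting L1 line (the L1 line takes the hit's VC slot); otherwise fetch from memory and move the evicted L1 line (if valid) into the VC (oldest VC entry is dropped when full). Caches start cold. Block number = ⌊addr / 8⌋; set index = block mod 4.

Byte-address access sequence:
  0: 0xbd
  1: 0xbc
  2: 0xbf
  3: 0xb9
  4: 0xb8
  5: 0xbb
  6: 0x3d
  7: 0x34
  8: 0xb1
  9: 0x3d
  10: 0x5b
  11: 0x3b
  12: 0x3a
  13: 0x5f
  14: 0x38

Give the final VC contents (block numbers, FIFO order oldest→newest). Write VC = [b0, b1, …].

#0 0xbd→b23/s3 MISS; vc=[]
#1 0xbc→b23/s3 L1-HIT; vc=[]
#2 0xbf→b23/s3 L1-HIT; vc=[]
#3 0xb9→b23/s3 L1-HIT; vc=[]
#4 0xb8→b23/s3 L1-HIT; vc=[]
#5 0xbb→b23/s3 L1-HIT; vc=[]
#6 0x3d→b7/s3 MISS; vc=[23]
#7 0x34→b6/s2 MISS; vc=[23]
#8 0xb1→b22/s2 MISS; vc=[23,6]
#9 0x3d→b7/s3 L1-HIT; vc=[23,6]
#10 0x5b→b11/s3 MISS; vc=[23,6,7]
#11 0x3b→b7/s3 VC-HIT; vc=[23,6,11]
#12 0x3a→b7/s3 L1-HIT; vc=[23,6,11]
#13 0x5f→b11/s3 VC-HIT; vc=[23,6,7]
#14 0x38→b7/s3 VC-HIT; vc=[23,6,11]

VC = [23, 6, 11]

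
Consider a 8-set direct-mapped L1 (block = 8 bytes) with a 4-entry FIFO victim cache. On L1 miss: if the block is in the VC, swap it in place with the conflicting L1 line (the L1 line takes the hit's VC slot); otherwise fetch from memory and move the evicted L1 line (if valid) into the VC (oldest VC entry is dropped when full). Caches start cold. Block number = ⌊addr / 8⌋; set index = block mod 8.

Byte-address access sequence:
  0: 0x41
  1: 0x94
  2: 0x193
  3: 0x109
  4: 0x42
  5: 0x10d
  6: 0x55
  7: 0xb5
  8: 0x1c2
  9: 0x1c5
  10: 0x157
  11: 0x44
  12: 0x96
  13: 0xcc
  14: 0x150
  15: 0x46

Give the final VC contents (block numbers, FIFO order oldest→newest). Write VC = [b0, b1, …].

VC = [56, 10, 33, 18]

  [0] addr=0x41 blk=8 s=0: MISS | VC []
  [1] addr=0x94 blk=18 s=2: MISS | VC []
  [2] addr=0x193 blk=50 s=2: MISS | VC [18]
  [3] addr=0x109 blk=33 s=1: MISS | VC [18]
  [4] addr=0x42 blk=8 s=0: L1-HIT | VC [18]
  [5] addr=0x10d blk=33 s=1: L1-HIT | VC [18]
  [6] addr=0x55 blk=10 s=2: MISS | VC [18, 50]
  [7] addr=0xb5 blk=22 s=6: MISS | VC [18, 50]
  [8] addr=0x1c2 blk=56 s=0: MISS | VC [18, 50, 8]
  [9] addr=0x1c5 blk=56 s=0: L1-HIT | VC [18, 50, 8]
  [10] addr=0x157 blk=42 s=2: MISS | VC [18, 50, 8, 10]
  [11] addr=0x44 blk=8 s=0: VC-HIT | VC [18, 50, 56, 10]
  [12] addr=0x96 blk=18 s=2: VC-HIT | VC [42, 50, 56, 10]
  [13] addr=0xcc blk=25 s=1: MISS | VC [50, 56, 10, 33]
  [14] addr=0x150 blk=42 s=2: MISS | VC [56, 10, 33, 18]
  [15] addr=0x46 blk=8 s=0: L1-HIT | VC [56, 10, 33, 18]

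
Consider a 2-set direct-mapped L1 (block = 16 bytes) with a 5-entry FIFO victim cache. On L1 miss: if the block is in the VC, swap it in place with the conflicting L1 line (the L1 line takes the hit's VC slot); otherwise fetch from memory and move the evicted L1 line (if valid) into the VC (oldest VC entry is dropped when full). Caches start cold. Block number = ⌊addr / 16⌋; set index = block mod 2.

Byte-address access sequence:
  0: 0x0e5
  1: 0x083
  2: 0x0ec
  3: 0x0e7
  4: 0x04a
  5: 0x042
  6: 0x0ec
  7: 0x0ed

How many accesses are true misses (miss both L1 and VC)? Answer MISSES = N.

MISSES = 3

  [0] addr=0xe5 blk=14 s=0: MISS | VC []
  [1] addr=0x83 blk=8 s=0: MISS | VC [14]
  [2] addr=0xec blk=14 s=0: VC-HIT | VC [8]
  [3] addr=0xe7 blk=14 s=0: L1-HIT | VC [8]
  [4] addr=0x4a blk=4 s=0: MISS | VC [8, 14]
  [5] addr=0x42 blk=4 s=0: L1-HIT | VC [8, 14]
  [6] addr=0xec blk=14 s=0: VC-HIT | VC [8, 4]
  [7] addr=0xed blk=14 s=0: L1-HIT | VC [8, 4]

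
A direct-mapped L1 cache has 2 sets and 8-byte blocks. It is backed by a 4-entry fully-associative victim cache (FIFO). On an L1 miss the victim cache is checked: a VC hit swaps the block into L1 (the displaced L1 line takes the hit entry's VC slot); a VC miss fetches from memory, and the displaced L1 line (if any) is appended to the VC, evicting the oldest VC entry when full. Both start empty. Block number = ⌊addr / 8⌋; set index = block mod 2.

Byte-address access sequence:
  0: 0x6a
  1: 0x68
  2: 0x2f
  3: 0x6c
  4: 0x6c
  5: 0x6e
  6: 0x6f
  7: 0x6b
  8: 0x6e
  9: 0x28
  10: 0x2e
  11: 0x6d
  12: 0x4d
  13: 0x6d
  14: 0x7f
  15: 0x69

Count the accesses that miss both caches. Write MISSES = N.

MISSES = 4

0: 0x6a (blk 13, set 1) → MISS  vc=[]
1: 0x68 (blk 13, set 1) → L1-HIT  vc=[]
2: 0x2f (blk 5, set 1) → MISS  vc=[13]
3: 0x6c (blk 13, set 1) → VC-HIT  vc=[5]
4: 0x6c (blk 13, set 1) → L1-HIT  vc=[5]
5: 0x6e (blk 13, set 1) → L1-HIT  vc=[5]
6: 0x6f (blk 13, set 1) → L1-HIT  vc=[5]
7: 0x6b (blk 13, set 1) → L1-HIT  vc=[5]
8: 0x6e (blk 13, set 1) → L1-HIT  vc=[5]
9: 0x28 (blk 5, set 1) → VC-HIT  vc=[13]
10: 0x2e (blk 5, set 1) → L1-HIT  vc=[13]
11: 0x6d (blk 13, set 1) → VC-HIT  vc=[5]
12: 0x4d (blk 9, set 1) → MISS  vc=[5, 13]
13: 0x6d (blk 13, set 1) → VC-HIT  vc=[5, 9]
14: 0x7f (blk 15, set 1) → MISS  vc=[5, 9, 13]
15: 0x69 (blk 13, set 1) → VC-HIT  vc=[5, 9, 15]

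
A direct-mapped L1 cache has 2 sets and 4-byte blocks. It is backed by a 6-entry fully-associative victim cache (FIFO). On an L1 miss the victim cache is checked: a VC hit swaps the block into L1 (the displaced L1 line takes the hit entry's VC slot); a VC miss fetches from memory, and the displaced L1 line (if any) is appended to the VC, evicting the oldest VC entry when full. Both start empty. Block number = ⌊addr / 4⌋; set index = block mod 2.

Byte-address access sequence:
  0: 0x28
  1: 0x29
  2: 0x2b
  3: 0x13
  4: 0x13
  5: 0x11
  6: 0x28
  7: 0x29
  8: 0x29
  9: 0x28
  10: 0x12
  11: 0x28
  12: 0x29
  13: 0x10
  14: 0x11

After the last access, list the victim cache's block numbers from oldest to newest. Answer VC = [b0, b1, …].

#0 0x28→b10/s0 MISS; vc=[]
#1 0x29→b10/s0 L1-HIT; vc=[]
#2 0x2b→b10/s0 L1-HIT; vc=[]
#3 0x13→b4/s0 MISS; vc=[10]
#4 0x13→b4/s0 L1-HIT; vc=[10]
#5 0x11→b4/s0 L1-HIT; vc=[10]
#6 0x28→b10/s0 VC-HIT; vc=[4]
#7 0x29→b10/s0 L1-HIT; vc=[4]
#8 0x29→b10/s0 L1-HIT; vc=[4]
#9 0x28→b10/s0 L1-HIT; vc=[4]
#10 0x12→b4/s0 VC-HIT; vc=[10]
#11 0x28→b10/s0 VC-HIT; vc=[4]
#12 0x29→b10/s0 L1-HIT; vc=[4]
#13 0x10→b4/s0 VC-HIT; vc=[10]
#14 0x11→b4/s0 L1-HIT; vc=[10]

VC = [10]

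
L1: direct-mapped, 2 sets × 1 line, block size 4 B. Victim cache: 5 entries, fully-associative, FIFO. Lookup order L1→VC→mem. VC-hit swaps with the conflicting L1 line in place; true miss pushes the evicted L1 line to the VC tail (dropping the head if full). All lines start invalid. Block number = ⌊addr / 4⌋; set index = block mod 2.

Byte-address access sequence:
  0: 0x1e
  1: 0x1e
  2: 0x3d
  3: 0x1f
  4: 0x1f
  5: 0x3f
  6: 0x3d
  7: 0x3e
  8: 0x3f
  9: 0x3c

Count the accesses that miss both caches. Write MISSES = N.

MISSES = 2

0: 0x1e (blk 7, set 1) → MISS  vc=[]
1: 0x1e (blk 7, set 1) → L1-HIT  vc=[]
2: 0x3d (blk 15, set 1) → MISS  vc=[7]
3: 0x1f (blk 7, set 1) → VC-HIT  vc=[15]
4: 0x1f (blk 7, set 1) → L1-HIT  vc=[15]
5: 0x3f (blk 15, set 1) → VC-HIT  vc=[7]
6: 0x3d (blk 15, set 1) → L1-HIT  vc=[7]
7: 0x3e (blk 15, set 1) → L1-HIT  vc=[7]
8: 0x3f (blk 15, set 1) → L1-HIT  vc=[7]
9: 0x3c (blk 15, set 1) → L1-HIT  vc=[7]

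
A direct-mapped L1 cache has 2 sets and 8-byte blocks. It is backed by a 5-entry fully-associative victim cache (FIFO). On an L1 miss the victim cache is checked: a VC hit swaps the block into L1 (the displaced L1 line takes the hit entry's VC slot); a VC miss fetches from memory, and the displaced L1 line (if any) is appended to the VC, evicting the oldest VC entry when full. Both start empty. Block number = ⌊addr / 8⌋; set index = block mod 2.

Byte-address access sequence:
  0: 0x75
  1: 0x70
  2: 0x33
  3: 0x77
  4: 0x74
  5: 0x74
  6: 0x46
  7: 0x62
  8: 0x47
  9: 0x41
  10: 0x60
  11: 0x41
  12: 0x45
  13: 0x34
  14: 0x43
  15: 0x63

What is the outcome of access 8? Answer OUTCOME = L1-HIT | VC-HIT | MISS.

0: 0x75 (blk 14, set 0) → MISS  vc=[]
1: 0x70 (blk 14, set 0) → L1-HIT  vc=[]
2: 0x33 (blk 6, set 0) → MISS  vc=[14]
3: 0x77 (blk 14, set 0) → VC-HIT  vc=[6]
4: 0x74 (blk 14, set 0) → L1-HIT  vc=[6]
5: 0x74 (blk 14, set 0) → L1-HIT  vc=[6]
6: 0x46 (blk 8, set 0) → MISS  vc=[6, 14]
7: 0x62 (blk 12, set 0) → MISS  vc=[6, 14, 8]
8: 0x47 (blk 8, set 0) → VC-HIT  vc=[6, 14, 12]
9: 0x41 (blk 8, set 0) → L1-HIT  vc=[6, 14, 12]
10: 0x60 (blk 12, set 0) → VC-HIT  vc=[6, 14, 8]
11: 0x41 (blk 8, set 0) → VC-HIT  vc=[6, 14, 12]
12: 0x45 (blk 8, set 0) → L1-HIT  vc=[6, 14, 12]
13: 0x34 (blk 6, set 0) → VC-HIT  vc=[8, 14, 12]
14: 0x43 (blk 8, set 0) → VC-HIT  vc=[6, 14, 12]
15: 0x63 (blk 12, set 0) → VC-HIT  vc=[6, 14, 8]

OUTCOME = VC-HIT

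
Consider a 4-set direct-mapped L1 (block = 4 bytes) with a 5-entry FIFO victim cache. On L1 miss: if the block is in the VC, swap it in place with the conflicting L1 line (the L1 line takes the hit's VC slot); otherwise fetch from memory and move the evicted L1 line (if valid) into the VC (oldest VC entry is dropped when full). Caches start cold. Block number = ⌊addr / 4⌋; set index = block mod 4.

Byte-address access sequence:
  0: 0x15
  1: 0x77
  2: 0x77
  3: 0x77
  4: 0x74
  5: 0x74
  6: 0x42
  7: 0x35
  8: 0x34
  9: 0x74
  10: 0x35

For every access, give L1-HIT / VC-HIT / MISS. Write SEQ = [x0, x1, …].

  [0] addr=0x15 blk=5 s=1: MISS | VC []
  [1] addr=0x77 blk=29 s=1: MISS | VC [5]
  [2] addr=0x77 blk=29 s=1: L1-HIT | VC [5]
  [3] addr=0x77 blk=29 s=1: L1-HIT | VC [5]
  [4] addr=0x74 blk=29 s=1: L1-HIT | VC [5]
  [5] addr=0x74 blk=29 s=1: L1-HIT | VC [5]
  [6] addr=0x42 blk=16 s=0: MISS | VC [5]
  [7] addr=0x35 blk=13 s=1: MISS | VC [5, 29]
  [8] addr=0x34 blk=13 s=1: L1-HIT | VC [5, 29]
  [9] addr=0x74 blk=29 s=1: VC-HIT | VC [5, 13]
  [10] addr=0x35 blk=13 s=1: VC-HIT | VC [5, 29]

SEQ = [MISS, MISS, L1-HIT, L1-HIT, L1-HIT, L1-HIT, MISS, MISS, L1-HIT, VC-HIT, VC-HIT]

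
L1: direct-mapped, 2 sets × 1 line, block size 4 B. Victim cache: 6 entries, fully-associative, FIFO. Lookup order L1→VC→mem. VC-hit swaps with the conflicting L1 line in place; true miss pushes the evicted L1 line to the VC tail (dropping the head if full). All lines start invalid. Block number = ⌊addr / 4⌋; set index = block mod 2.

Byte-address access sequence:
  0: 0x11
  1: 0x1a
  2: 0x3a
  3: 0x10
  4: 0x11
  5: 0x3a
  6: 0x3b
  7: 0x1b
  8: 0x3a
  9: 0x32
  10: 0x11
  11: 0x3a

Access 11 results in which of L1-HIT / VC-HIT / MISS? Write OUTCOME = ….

OUTCOME = VC-HIT

0: 0x11 (blk 4, set 0) → MISS  vc=[]
1: 0x1a (blk 6, set 0) → MISS  vc=[4]
2: 0x3a (blk 14, set 0) → MISS  vc=[4, 6]
3: 0x10 (blk 4, set 0) → VC-HIT  vc=[14, 6]
4: 0x11 (blk 4, set 0) → L1-HIT  vc=[14, 6]
5: 0x3a (blk 14, set 0) → VC-HIT  vc=[4, 6]
6: 0x3b (blk 14, set 0) → L1-HIT  vc=[4, 6]
7: 0x1b (blk 6, set 0) → VC-HIT  vc=[4, 14]
8: 0x3a (blk 14, set 0) → VC-HIT  vc=[4, 6]
9: 0x32 (blk 12, set 0) → MISS  vc=[4, 6, 14]
10: 0x11 (blk 4, set 0) → VC-HIT  vc=[12, 6, 14]
11: 0x3a (blk 14, set 0) → VC-HIT  vc=[12, 6, 4]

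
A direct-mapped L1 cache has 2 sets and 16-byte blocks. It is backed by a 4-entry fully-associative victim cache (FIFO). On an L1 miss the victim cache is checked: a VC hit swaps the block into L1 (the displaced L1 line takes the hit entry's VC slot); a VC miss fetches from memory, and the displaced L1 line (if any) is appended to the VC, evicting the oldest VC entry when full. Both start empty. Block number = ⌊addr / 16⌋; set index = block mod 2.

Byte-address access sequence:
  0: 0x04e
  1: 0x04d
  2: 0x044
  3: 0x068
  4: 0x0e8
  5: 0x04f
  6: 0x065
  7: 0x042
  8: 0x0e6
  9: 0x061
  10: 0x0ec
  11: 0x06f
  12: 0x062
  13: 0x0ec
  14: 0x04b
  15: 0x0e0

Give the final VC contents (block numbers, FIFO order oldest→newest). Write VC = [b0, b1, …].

#0 0x4e→b4/s0 MISS; vc=[]
#1 0x4d→b4/s0 L1-HIT; vc=[]
#2 0x44→b4/s0 L1-HIT; vc=[]
#3 0x68→b6/s0 MISS; vc=[4]
#4 0xe8→b14/s0 MISS; vc=[4,6]
#5 0x4f→b4/s0 VC-HIT; vc=[14,6]
#6 0x65→b6/s0 VC-HIT; vc=[14,4]
#7 0x42→b4/s0 VC-HIT; vc=[14,6]
#8 0xe6→b14/s0 VC-HIT; vc=[4,6]
#9 0x61→b6/s0 VC-HIT; vc=[4,14]
#10 0xec→b14/s0 VC-HIT; vc=[4,6]
#11 0x6f→b6/s0 VC-HIT; vc=[4,14]
#12 0x62→b6/s0 L1-HIT; vc=[4,14]
#13 0xec→b14/s0 VC-HIT; vc=[4,6]
#14 0x4b→b4/s0 VC-HIT; vc=[14,6]
#15 0xe0→b14/s0 VC-HIT; vc=[4,6]

VC = [4, 6]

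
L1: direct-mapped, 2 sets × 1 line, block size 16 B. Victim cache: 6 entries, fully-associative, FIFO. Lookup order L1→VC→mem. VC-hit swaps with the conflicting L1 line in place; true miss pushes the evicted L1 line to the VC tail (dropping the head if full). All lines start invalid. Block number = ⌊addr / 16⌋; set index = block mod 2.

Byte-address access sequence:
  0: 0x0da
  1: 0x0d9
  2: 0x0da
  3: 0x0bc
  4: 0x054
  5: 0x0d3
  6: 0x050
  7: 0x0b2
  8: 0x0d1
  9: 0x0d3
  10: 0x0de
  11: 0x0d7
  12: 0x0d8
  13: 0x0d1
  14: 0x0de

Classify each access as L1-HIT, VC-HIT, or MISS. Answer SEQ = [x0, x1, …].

SEQ = [MISS, L1-HIT, L1-HIT, MISS, MISS, VC-HIT, VC-HIT, VC-HIT, VC-HIT, L1-HIT, L1-HIT, L1-HIT, L1-HIT, L1-HIT, L1-HIT]

#0 0xda→b13/s1 MISS; vc=[]
#1 0xd9→b13/s1 L1-HIT; vc=[]
#2 0xda→b13/s1 L1-HIT; vc=[]
#3 0xbc→b11/s1 MISS; vc=[13]
#4 0x54→b5/s1 MISS; vc=[13,11]
#5 0xd3→b13/s1 VC-HIT; vc=[5,11]
#6 0x50→b5/s1 VC-HIT; vc=[13,11]
#7 0xb2→b11/s1 VC-HIT; vc=[13,5]
#8 0xd1→b13/s1 VC-HIT; vc=[11,5]
#9 0xd3→b13/s1 L1-HIT; vc=[11,5]
#10 0xde→b13/s1 L1-HIT; vc=[11,5]
#11 0xd7→b13/s1 L1-HIT; vc=[11,5]
#12 0xd8→b13/s1 L1-HIT; vc=[11,5]
#13 0xd1→b13/s1 L1-HIT; vc=[11,5]
#14 0xde→b13/s1 L1-HIT; vc=[11,5]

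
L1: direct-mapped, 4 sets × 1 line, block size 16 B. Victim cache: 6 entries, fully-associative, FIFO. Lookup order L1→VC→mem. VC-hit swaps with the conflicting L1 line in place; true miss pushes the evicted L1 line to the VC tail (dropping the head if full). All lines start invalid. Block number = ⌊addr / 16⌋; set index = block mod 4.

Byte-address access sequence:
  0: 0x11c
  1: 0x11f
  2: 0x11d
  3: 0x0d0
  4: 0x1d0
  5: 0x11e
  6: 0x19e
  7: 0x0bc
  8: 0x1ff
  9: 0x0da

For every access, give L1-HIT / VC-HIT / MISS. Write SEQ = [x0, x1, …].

#0 0x11c→b17/s1 MISS; vc=[]
#1 0x11f→b17/s1 L1-HIT; vc=[]
#2 0x11d→b17/s1 L1-HIT; vc=[]
#3 0xd0→b13/s1 MISS; vc=[17]
#4 0x1d0→b29/s1 MISS; vc=[17,13]
#5 0x11e→b17/s1 VC-HIT; vc=[29,13]
#6 0x19e→b25/s1 MISS; vc=[29,13,17]
#7 0xbc→b11/s3 MISS; vc=[29,13,17]
#8 0x1ff→b31/s3 MISS; vc=[29,13,17,11]
#9 0xda→b13/s1 VC-HIT; vc=[29,25,17,11]

SEQ = [MISS, L1-HIT, L1-HIT, MISS, MISS, VC-HIT, MISS, MISS, MISS, VC-HIT]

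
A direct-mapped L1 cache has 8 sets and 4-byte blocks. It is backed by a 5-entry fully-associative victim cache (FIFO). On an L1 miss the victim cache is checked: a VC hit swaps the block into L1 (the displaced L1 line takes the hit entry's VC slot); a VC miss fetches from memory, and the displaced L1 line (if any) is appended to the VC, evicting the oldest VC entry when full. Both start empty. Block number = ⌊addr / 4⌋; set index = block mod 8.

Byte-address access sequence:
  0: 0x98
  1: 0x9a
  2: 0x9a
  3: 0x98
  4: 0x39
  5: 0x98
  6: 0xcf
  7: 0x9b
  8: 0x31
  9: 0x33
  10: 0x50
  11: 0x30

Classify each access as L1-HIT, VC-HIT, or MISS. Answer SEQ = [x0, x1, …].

SEQ = [MISS, L1-HIT, L1-HIT, L1-HIT, MISS, VC-HIT, MISS, L1-HIT, MISS, L1-HIT, MISS, VC-HIT]

#0 0x98→b38/s6 MISS; vc=[]
#1 0x9a→b38/s6 L1-HIT; vc=[]
#2 0x9a→b38/s6 L1-HIT; vc=[]
#3 0x98→b38/s6 L1-HIT; vc=[]
#4 0x39→b14/s6 MISS; vc=[38]
#5 0x98→b38/s6 VC-HIT; vc=[14]
#6 0xcf→b51/s3 MISS; vc=[14]
#7 0x9b→b38/s6 L1-HIT; vc=[14]
#8 0x31→b12/s4 MISS; vc=[14]
#9 0x33→b12/s4 L1-HIT; vc=[14]
#10 0x50→b20/s4 MISS; vc=[14,12]
#11 0x30→b12/s4 VC-HIT; vc=[14,20]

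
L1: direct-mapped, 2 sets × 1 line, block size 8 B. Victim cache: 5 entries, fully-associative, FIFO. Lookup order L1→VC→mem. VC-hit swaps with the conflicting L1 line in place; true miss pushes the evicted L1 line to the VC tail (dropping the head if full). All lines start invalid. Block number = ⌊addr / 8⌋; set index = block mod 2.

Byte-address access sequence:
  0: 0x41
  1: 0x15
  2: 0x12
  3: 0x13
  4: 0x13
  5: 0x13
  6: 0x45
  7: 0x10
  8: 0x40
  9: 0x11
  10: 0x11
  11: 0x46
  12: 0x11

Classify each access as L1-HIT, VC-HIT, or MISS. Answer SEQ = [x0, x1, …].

  [0] addr=0x41 blk=8 s=0: MISS | VC []
  [1] addr=0x15 blk=2 s=0: MISS | VC [8]
  [2] addr=0x12 blk=2 s=0: L1-HIT | VC [8]
  [3] addr=0x13 blk=2 s=0: L1-HIT | VC [8]
  [4] addr=0x13 blk=2 s=0: L1-HIT | VC [8]
  [5] addr=0x13 blk=2 s=0: L1-HIT | VC [8]
  [6] addr=0x45 blk=8 s=0: VC-HIT | VC [2]
  [7] addr=0x10 blk=2 s=0: VC-HIT | VC [8]
  [8] addr=0x40 blk=8 s=0: VC-HIT | VC [2]
  [9] addr=0x11 blk=2 s=0: VC-HIT | VC [8]
  [10] addr=0x11 blk=2 s=0: L1-HIT | VC [8]
  [11] addr=0x46 blk=8 s=0: VC-HIT | VC [2]
  [12] addr=0x11 blk=2 s=0: VC-HIT | VC [8]

SEQ = [MISS, MISS, L1-HIT, L1-HIT, L1-HIT, L1-HIT, VC-HIT, VC-HIT, VC-HIT, VC-HIT, L1-HIT, VC-HIT, VC-HIT]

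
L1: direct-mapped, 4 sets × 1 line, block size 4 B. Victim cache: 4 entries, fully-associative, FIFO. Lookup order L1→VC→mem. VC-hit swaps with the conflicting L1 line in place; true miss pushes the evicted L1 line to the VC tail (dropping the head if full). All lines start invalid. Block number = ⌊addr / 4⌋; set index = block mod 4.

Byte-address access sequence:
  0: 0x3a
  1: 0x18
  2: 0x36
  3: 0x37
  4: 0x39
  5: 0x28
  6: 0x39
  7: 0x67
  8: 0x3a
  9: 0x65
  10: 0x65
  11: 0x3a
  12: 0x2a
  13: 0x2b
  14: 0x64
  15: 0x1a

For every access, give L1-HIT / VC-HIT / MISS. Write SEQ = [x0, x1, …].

SEQ = [MISS, MISS, MISS, L1-HIT, VC-HIT, MISS, VC-HIT, MISS, L1-HIT, L1-HIT, L1-HIT, L1-HIT, VC-HIT, L1-HIT, L1-HIT, VC-HIT]

#0 0x3a→b14/s2 MISS; vc=[]
#1 0x18→b6/s2 MISS; vc=[14]
#2 0x36→b13/s1 MISS; vc=[14]
#3 0x37→b13/s1 L1-HIT; vc=[14]
#4 0x39→b14/s2 VC-HIT; vc=[6]
#5 0x28→b10/s2 MISS; vc=[6,14]
#6 0x39→b14/s2 VC-HIT; vc=[6,10]
#7 0x67→b25/s1 MISS; vc=[6,10,13]
#8 0x3a→b14/s2 L1-HIT; vc=[6,10,13]
#9 0x65→b25/s1 L1-HIT; vc=[6,10,13]
#10 0x65→b25/s1 L1-HIT; vc=[6,10,13]
#11 0x3a→b14/s2 L1-HIT; vc=[6,10,13]
#12 0x2a→b10/s2 VC-HIT; vc=[6,14,13]
#13 0x2b→b10/s2 L1-HIT; vc=[6,14,13]
#14 0x64→b25/s1 L1-HIT; vc=[6,14,13]
#15 0x1a→b6/s2 VC-HIT; vc=[10,14,13]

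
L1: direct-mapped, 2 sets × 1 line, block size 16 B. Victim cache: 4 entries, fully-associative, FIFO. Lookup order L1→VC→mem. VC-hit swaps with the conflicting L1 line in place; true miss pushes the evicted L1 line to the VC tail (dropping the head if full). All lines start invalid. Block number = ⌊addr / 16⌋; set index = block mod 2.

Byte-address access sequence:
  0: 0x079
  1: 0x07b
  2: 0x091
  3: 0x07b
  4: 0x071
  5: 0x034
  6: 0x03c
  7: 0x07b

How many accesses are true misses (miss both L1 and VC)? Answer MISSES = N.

0: 0x79 (blk 7, set 1) → MISS  vc=[]
1: 0x7b (blk 7, set 1) → L1-HIT  vc=[]
2: 0x91 (blk 9, set 1) → MISS  vc=[7]
3: 0x7b (blk 7, set 1) → VC-HIT  vc=[9]
4: 0x71 (blk 7, set 1) → L1-HIT  vc=[9]
5: 0x34 (blk 3, set 1) → MISS  vc=[9, 7]
6: 0x3c (blk 3, set 1) → L1-HIT  vc=[9, 7]
7: 0x7b (blk 7, set 1) → VC-HIT  vc=[9, 3]

MISSES = 3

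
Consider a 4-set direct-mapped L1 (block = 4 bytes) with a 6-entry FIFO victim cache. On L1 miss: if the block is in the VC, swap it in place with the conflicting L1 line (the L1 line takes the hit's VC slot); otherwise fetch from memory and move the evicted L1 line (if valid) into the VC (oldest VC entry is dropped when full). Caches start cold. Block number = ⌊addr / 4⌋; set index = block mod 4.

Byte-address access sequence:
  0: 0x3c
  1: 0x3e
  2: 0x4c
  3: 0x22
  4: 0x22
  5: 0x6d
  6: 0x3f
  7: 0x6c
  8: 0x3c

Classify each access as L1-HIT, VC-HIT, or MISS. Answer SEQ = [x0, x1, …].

  [0] addr=0x3c blk=15 s=3: MISS | VC []
  [1] addr=0x3e blk=15 s=3: L1-HIT | VC []
  [2] addr=0x4c blk=19 s=3: MISS | VC [15]
  [3] addr=0x22 blk=8 s=0: MISS | VC [15]
  [4] addr=0x22 blk=8 s=0: L1-HIT | VC [15]
  [5] addr=0x6d blk=27 s=3: MISS | VC [15, 19]
  [6] addr=0x3f blk=15 s=3: VC-HIT | VC [27, 19]
  [7] addr=0x6c blk=27 s=3: VC-HIT | VC [15, 19]
  [8] addr=0x3c blk=15 s=3: VC-HIT | VC [27, 19]

SEQ = [MISS, L1-HIT, MISS, MISS, L1-HIT, MISS, VC-HIT, VC-HIT, VC-HIT]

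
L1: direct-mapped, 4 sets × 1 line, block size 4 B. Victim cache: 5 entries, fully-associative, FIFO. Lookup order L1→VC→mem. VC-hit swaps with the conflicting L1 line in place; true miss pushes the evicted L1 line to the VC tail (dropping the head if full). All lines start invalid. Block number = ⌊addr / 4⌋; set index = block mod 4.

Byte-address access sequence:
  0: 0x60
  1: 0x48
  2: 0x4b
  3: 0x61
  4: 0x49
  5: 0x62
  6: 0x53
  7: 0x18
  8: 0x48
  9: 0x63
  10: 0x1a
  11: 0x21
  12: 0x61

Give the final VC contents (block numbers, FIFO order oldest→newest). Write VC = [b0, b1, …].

VC = [20, 18, 8]

#0 0x60→b24/s0 MISS; vc=[]
#1 0x48→b18/s2 MISS; vc=[]
#2 0x4b→b18/s2 L1-HIT; vc=[]
#3 0x61→b24/s0 L1-HIT; vc=[]
#4 0x49→b18/s2 L1-HIT; vc=[]
#5 0x62→b24/s0 L1-HIT; vc=[]
#6 0x53→b20/s0 MISS; vc=[24]
#7 0x18→b6/s2 MISS; vc=[24,18]
#8 0x48→b18/s2 VC-HIT; vc=[24,6]
#9 0x63→b24/s0 VC-HIT; vc=[20,6]
#10 0x1a→b6/s2 VC-HIT; vc=[20,18]
#11 0x21→b8/s0 MISS; vc=[20,18,24]
#12 0x61→b24/s0 VC-HIT; vc=[20,18,8]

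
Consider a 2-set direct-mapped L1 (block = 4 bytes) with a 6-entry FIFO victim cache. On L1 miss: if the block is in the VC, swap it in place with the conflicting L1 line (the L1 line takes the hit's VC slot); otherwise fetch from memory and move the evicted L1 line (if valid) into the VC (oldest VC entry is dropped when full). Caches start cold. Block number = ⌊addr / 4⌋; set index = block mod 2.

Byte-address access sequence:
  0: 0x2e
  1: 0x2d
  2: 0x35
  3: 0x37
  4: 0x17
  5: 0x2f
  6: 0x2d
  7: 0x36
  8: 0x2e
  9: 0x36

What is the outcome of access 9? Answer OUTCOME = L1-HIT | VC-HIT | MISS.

OUTCOME = VC-HIT

  [0] addr=0x2e blk=11 s=1: MISS | VC []
  [1] addr=0x2d blk=11 s=1: L1-HIT | VC []
  [2] addr=0x35 blk=13 s=1: MISS | VC [11]
  [3] addr=0x37 blk=13 s=1: L1-HIT | VC [11]
  [4] addr=0x17 blk=5 s=1: MISS | VC [11, 13]
  [5] addr=0x2f blk=11 s=1: VC-HIT | VC [5, 13]
  [6] addr=0x2d blk=11 s=1: L1-HIT | VC [5, 13]
  [7] addr=0x36 blk=13 s=1: VC-HIT | VC [5, 11]
  [8] addr=0x2e blk=11 s=1: VC-HIT | VC [5, 13]
  [9] addr=0x36 blk=13 s=1: VC-HIT | VC [5, 11]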